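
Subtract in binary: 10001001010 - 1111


Align and subtract column by column (LSB to MSB, borrowing when needed):
  10001001010
- 00000001111
  -----------
  col 0: (0 - 0 borrow-in) - 1 → borrow from next column: (0+2) - 1 = 1, borrow out 1
  col 1: (1 - 1 borrow-in) - 1 → borrow from next column: (0+2) - 1 = 1, borrow out 1
  col 2: (0 - 1 borrow-in) - 1 → borrow from next column: (-1+2) - 1 = 0, borrow out 1
  col 3: (1 - 1 borrow-in) - 1 → borrow from next column: (0+2) - 1 = 1, borrow out 1
  col 4: (0 - 1 borrow-in) - 0 → borrow from next column: (-1+2) - 0 = 1, borrow out 1
  col 5: (0 - 1 borrow-in) - 0 → borrow from next column: (-1+2) - 0 = 1, borrow out 1
  col 6: (1 - 1 borrow-in) - 0 → 0 - 0 = 0, borrow out 0
  col 7: (0 - 0 borrow-in) - 0 → 0 - 0 = 0, borrow out 0
  col 8: (0 - 0 borrow-in) - 0 → 0 - 0 = 0, borrow out 0
  col 9: (0 - 0 borrow-in) - 0 → 0 - 0 = 0, borrow out 0
  col 10: (1 - 0 borrow-in) - 0 → 1 - 0 = 1, borrow out 0
Reading bits MSB→LSB: 10000111011
Strip leading zeros: 10000111011
= 10000111011


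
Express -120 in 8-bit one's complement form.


Original: 01111000
Invert all bits:
  bit 0: 0 → 1
  bit 1: 1 → 0
  bit 2: 1 → 0
  bit 3: 1 → 0
  bit 4: 1 → 0
  bit 5: 0 → 1
  bit 6: 0 → 1
  bit 7: 0 → 1
= 10000111


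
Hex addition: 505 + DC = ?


Align and add column by column (LSB to MSB, each column mod 16 with carry):
  0505
+ 00DC
  ----
  col 0: 5(5) + C(12) + 0 (carry in) = 17 → 1(1), carry out 1
  col 1: 0(0) + D(13) + 1 (carry in) = 14 → E(14), carry out 0
  col 2: 5(5) + 0(0) + 0 (carry in) = 5 → 5(5), carry out 0
  col 3: 0(0) + 0(0) + 0 (carry in) = 0 → 0(0), carry out 0
Reading digits MSB→LSB: 05E1
Strip leading zeros: 5E1
= 0x5E1


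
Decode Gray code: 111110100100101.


Gray code: 111110100100101
MSB stays the same: 1
Each subsequent bit = prev_binary XOR current_gray:
  B[1] = 1 XOR 1 = 0
  B[2] = 0 XOR 1 = 1
  B[3] = 1 XOR 1 = 0
  B[4] = 0 XOR 1 = 1
  B[5] = 1 XOR 0 = 1
  B[6] = 1 XOR 1 = 0
  B[7] = 0 XOR 0 = 0
  B[8] = 0 XOR 0 = 0
  B[9] = 0 XOR 1 = 1
  B[10] = 1 XOR 0 = 1
  B[11] = 1 XOR 0 = 1
  B[12] = 1 XOR 1 = 0
  B[13] = 0 XOR 0 = 0
  B[14] = 0 XOR 1 = 1
= 101011000111001 (22073 decimal)


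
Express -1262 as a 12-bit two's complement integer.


Original: 010011101110
Step 1 - Invert all bits: 101100010001
Step 2 - Add 1: 101100010001 + 1
= 101100010010 (represents -1262)


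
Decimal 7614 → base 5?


Divide by 5 repeatedly:
7614 ÷ 5 = 1522 remainder 4
1522 ÷ 5 = 304 remainder 2
304 ÷ 5 = 60 remainder 4
60 ÷ 5 = 12 remainder 0
12 ÷ 5 = 2 remainder 2
2 ÷ 5 = 0 remainder 2
Reading remainders bottom-up:
= 220424


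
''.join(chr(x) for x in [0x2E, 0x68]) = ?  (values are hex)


Codes (hex): 0x2E 0x68
Per-code ASCII lookup:
  0x2E = 46  (special character) → '.'
  0x68 = 104  (range 97-122: lowercase, 104 - 97 = 7) → 'h'
= '.h'


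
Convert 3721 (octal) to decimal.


Positional values:
Position 0: 1 × 8^0 = 1
Position 1: 2 × 8^1 = 16
Position 2: 7 × 8^2 = 448
Position 3: 3 × 8^3 = 1536
Sum = 1 + 16 + 448 + 1536
= 2001


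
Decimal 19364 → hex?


Divide by 16 repeatedly:
19364 ÷ 16 = 1210 remainder 4 (4)
1210 ÷ 16 = 75 remainder 10 (A)
75 ÷ 16 = 4 remainder 11 (B)
4 ÷ 16 = 0 remainder 4 (4)
Reading remainders bottom-up:
= 0x4BA4


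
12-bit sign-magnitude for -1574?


Sign bit: 1 (negative)
Magnitude: 1574 = 11000100110
= 111000100110


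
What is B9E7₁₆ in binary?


Each hex digit → 4 binary bits:
  B = 1011
  9 = 1001
  E = 1110
  7 = 0111
Concatenate: 1011 1001 1110 0111
= 1011100111100111


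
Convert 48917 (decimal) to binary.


Divide by 2 repeatedly:
48917 ÷ 2 = 24458 remainder 1
24458 ÷ 2 = 12229 remainder 0
12229 ÷ 2 = 6114 remainder 1
6114 ÷ 2 = 3057 remainder 0
3057 ÷ 2 = 1528 remainder 1
1528 ÷ 2 = 764 remainder 0
764 ÷ 2 = 382 remainder 0
382 ÷ 2 = 191 remainder 0
191 ÷ 2 = 95 remainder 1
95 ÷ 2 = 47 remainder 1
47 ÷ 2 = 23 remainder 1
23 ÷ 2 = 11 remainder 1
11 ÷ 2 = 5 remainder 1
5 ÷ 2 = 2 remainder 1
2 ÷ 2 = 1 remainder 0
1 ÷ 2 = 0 remainder 1
Reading remainders bottom-up:
= 1011111100010101


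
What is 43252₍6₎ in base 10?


Positional values (base 6):
  2 × 6^0 = 2 × 1 = 2
  5 × 6^1 = 5 × 6 = 30
  2 × 6^2 = 2 × 36 = 72
  3 × 6^3 = 3 × 216 = 648
  4 × 6^4 = 4 × 1296 = 5184
Sum = 2 + 30 + 72 + 648 + 5184
= 5936


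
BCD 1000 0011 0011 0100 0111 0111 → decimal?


Each 4-bit group → digit:
  1000 → 8
  0011 → 3
  0011 → 3
  0100 → 4
  0111 → 7
  0111 → 7
= 833477


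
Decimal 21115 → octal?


Divide by 8 repeatedly:
21115 ÷ 8 = 2639 remainder 3
2639 ÷ 8 = 329 remainder 7
329 ÷ 8 = 41 remainder 1
41 ÷ 8 = 5 remainder 1
5 ÷ 8 = 0 remainder 5
Reading remainders bottom-up:
= 0o51173


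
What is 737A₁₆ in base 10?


Positional values:
Position 0: A × 16^0 = 10 × 1 = 10
Position 1: 7 × 16^1 = 7 × 16 = 112
Position 2: 3 × 16^2 = 3 × 256 = 768
Position 3: 7 × 16^3 = 7 × 4096 = 28672
Sum = 10 + 112 + 768 + 28672
= 29562


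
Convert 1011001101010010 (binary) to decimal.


Positional values:
Bit 1: 1 × 2^1 = 2
Bit 4: 1 × 2^4 = 16
Bit 6: 1 × 2^6 = 64
Bit 8: 1 × 2^8 = 256
Bit 9: 1 × 2^9 = 512
Bit 12: 1 × 2^12 = 4096
Bit 13: 1 × 2^13 = 8192
Bit 15: 1 × 2^15 = 32768
Sum = 2 + 16 + 64 + 256 + 512 + 4096 + 8192 + 32768
= 45906


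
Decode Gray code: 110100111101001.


Gray code: 110100111101001
MSB stays the same: 1
Each subsequent bit = prev_binary XOR current_gray:
  B[1] = 1 XOR 1 = 0
  B[2] = 0 XOR 0 = 0
  B[3] = 0 XOR 1 = 1
  B[4] = 1 XOR 0 = 1
  B[5] = 1 XOR 0 = 1
  B[6] = 1 XOR 1 = 0
  B[7] = 0 XOR 1 = 1
  B[8] = 1 XOR 1 = 0
  B[9] = 0 XOR 1 = 1
  B[10] = 1 XOR 0 = 1
  B[11] = 1 XOR 1 = 0
  B[12] = 0 XOR 0 = 0
  B[13] = 0 XOR 0 = 0
  B[14] = 0 XOR 1 = 1
= 100111010110001 (20145 decimal)


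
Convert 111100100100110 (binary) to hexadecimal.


Group into 4-bit nibbles: 0111100100100110
  0111 = 7
  1001 = 9
  0010 = 2
  0110 = 6
= 0x7926


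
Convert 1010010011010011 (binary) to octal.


Group into 3-bit groups: 001010010011010011
  001 = 1
  010 = 2
  010 = 2
  011 = 3
  010 = 2
  011 = 3
= 0o122323


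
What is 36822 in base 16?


Divide by 16 repeatedly:
36822 ÷ 16 = 2301 remainder 6 (6)
2301 ÷ 16 = 143 remainder 13 (D)
143 ÷ 16 = 8 remainder 15 (F)
8 ÷ 16 = 0 remainder 8 (8)
Reading remainders bottom-up:
= 0x8FD6


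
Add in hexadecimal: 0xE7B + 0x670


Align and add column by column (LSB to MSB, each column mod 16 with carry):
  0E7B
+ 0670
  ----
  col 0: B(11) + 0(0) + 0 (carry in) = 11 → B(11), carry out 0
  col 1: 7(7) + 7(7) + 0 (carry in) = 14 → E(14), carry out 0
  col 2: E(14) + 6(6) + 0 (carry in) = 20 → 4(4), carry out 1
  col 3: 0(0) + 0(0) + 1 (carry in) = 1 → 1(1), carry out 0
Reading digits MSB→LSB: 14EB
Strip leading zeros: 14EB
= 0x14EB


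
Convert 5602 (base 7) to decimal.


Positional values (base 7):
  2 × 7^0 = 2 × 1 = 2
  0 × 7^1 = 0 × 7 = 0
  6 × 7^2 = 6 × 49 = 294
  5 × 7^3 = 5 × 343 = 1715
Sum = 2 + 0 + 294 + 1715
= 2011


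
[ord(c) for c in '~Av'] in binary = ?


String: '~Av'  (3 characters)
Per-character ASCII lookup:
  '~': special character: '~' = 126 → 1111110
  'A': uppercase starts at 65: 'A' = 65 + 0 = 65 → 1000001
  'v': lowercase starts at 97: 'v' = 97 + 21 = 118 → 1110110
= 1111110 1000001 1110110


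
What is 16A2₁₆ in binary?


Each hex digit → 4 binary bits:
  1 = 0001
  6 = 0110
  A = 1010
  2 = 0010
Concatenate: 0001 0110 1010 0010
= 0001011010100010


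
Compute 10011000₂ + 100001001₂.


Align and add column by column (LSB to MSB, carry propagating):
  0010011000
+ 0100001001
  ----------
  col 0: 0 + 1 + 0 (carry in) = 1 → bit 1, carry out 0
  col 1: 0 + 0 + 0 (carry in) = 0 → bit 0, carry out 0
  col 2: 0 + 0 + 0 (carry in) = 0 → bit 0, carry out 0
  col 3: 1 + 1 + 0 (carry in) = 2 → bit 0, carry out 1
  col 4: 1 + 0 + 1 (carry in) = 2 → bit 0, carry out 1
  col 5: 0 + 0 + 1 (carry in) = 1 → bit 1, carry out 0
  col 6: 0 + 0 + 0 (carry in) = 0 → bit 0, carry out 0
  col 7: 1 + 0 + 0 (carry in) = 1 → bit 1, carry out 0
  col 8: 0 + 1 + 0 (carry in) = 1 → bit 1, carry out 0
  col 9: 0 + 0 + 0 (carry in) = 0 → bit 0, carry out 0
Reading bits MSB→LSB: 0110100001
Strip leading zeros: 110100001
= 110100001


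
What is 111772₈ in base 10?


Positional values:
Position 0: 2 × 8^0 = 2
Position 1: 7 × 8^1 = 56
Position 2: 7 × 8^2 = 448
Position 3: 1 × 8^3 = 512
Position 4: 1 × 8^4 = 4096
Position 5: 1 × 8^5 = 32768
Sum = 2 + 56 + 448 + 512 + 4096 + 32768
= 37882


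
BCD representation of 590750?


Each digit → 4-bit binary:
  5 → 0101
  9 → 1001
  0 → 0000
  7 → 0111
  5 → 0101
  0 → 0000
= 0101 1001 0000 0111 0101 0000


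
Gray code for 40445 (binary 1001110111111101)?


Binary: 1001110111111101
Gray code: G = B XOR (B >> 1)
B >> 1 = 0100111011111110
1001110111111101 XOR 0100111011111110:
  1 XOR 0 = 1
  0 XOR 1 = 1
  0 XOR 0 = 0
  1 XOR 0 = 1
  1 XOR 1 = 0
  1 XOR 1 = 0
  0 XOR 1 = 1
  1 XOR 0 = 1
  1 XOR 1 = 0
  1 XOR 1 = 0
  1 XOR 1 = 0
  1 XOR 1 = 0
  1 XOR 1 = 0
  1 XOR 1 = 0
  0 XOR 1 = 1
  1 XOR 0 = 1
= 1101001100000011


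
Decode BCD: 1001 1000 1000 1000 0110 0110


Each 4-bit group → digit:
  1001 → 9
  1000 → 8
  1000 → 8
  1000 → 8
  0110 → 6
  0110 → 6
= 988866


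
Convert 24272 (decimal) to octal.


Divide by 8 repeatedly:
24272 ÷ 8 = 3034 remainder 0
3034 ÷ 8 = 379 remainder 2
379 ÷ 8 = 47 remainder 3
47 ÷ 8 = 5 remainder 7
5 ÷ 8 = 0 remainder 5
Reading remainders bottom-up:
= 0o57320


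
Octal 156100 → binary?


Each octal digit → 3 binary bits:
  1 = 001
  5 = 101
  6 = 110
  1 = 001
  0 = 000
  0 = 000
Concatenate: 001 101 110 001 000 000
= 001101110001000000


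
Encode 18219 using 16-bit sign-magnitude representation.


Sign bit: 0 (positive)
Magnitude: 18219 = 100011100101011
= 0100011100101011


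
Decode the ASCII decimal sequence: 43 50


Codes (decimal): 43 50
Per-code ASCII lookup:
  43  (special character) → '+'
  50  (range 48-57: digits, 50 - 48 = 2) → '2'
= '+2'


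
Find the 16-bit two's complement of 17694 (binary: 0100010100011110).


Original: 0100010100011110
Step 1 - Invert all bits: 1011101011100001
Step 2 - Add 1: 1011101011100001 + 1
= 1011101011100010 (represents -17694)


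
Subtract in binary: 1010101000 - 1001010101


Align and subtract column by column (LSB to MSB, borrowing when needed):
  1010101000
- 1001010101
  ----------
  col 0: (0 - 0 borrow-in) - 1 → borrow from next column: (0+2) - 1 = 1, borrow out 1
  col 1: (0 - 1 borrow-in) - 0 → borrow from next column: (-1+2) - 0 = 1, borrow out 1
  col 2: (0 - 1 borrow-in) - 1 → borrow from next column: (-1+2) - 1 = 0, borrow out 1
  col 3: (1 - 1 borrow-in) - 0 → 0 - 0 = 0, borrow out 0
  col 4: (0 - 0 borrow-in) - 1 → borrow from next column: (0+2) - 1 = 1, borrow out 1
  col 5: (1 - 1 borrow-in) - 0 → 0 - 0 = 0, borrow out 0
  col 6: (0 - 0 borrow-in) - 1 → borrow from next column: (0+2) - 1 = 1, borrow out 1
  col 7: (1 - 1 borrow-in) - 0 → 0 - 0 = 0, borrow out 0
  col 8: (0 - 0 borrow-in) - 0 → 0 - 0 = 0, borrow out 0
  col 9: (1 - 0 borrow-in) - 1 → 1 - 1 = 0, borrow out 0
Reading bits MSB→LSB: 0001010011
Strip leading zeros: 1010011
= 1010011


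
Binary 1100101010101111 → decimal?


Positional values:
Bit 0: 1 × 2^0 = 1
Bit 1: 1 × 2^1 = 2
Bit 2: 1 × 2^2 = 4
Bit 3: 1 × 2^3 = 8
Bit 5: 1 × 2^5 = 32
Bit 7: 1 × 2^7 = 128
Bit 9: 1 × 2^9 = 512
Bit 11: 1 × 2^11 = 2048
Bit 14: 1 × 2^14 = 16384
Bit 15: 1 × 2^15 = 32768
Sum = 1 + 2 + 4 + 8 + 32 + 128 + 512 + 2048 + 16384 + 32768
= 51887


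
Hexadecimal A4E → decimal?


Positional values:
Position 0: E × 16^0 = 14 × 1 = 14
Position 1: 4 × 16^1 = 4 × 16 = 64
Position 2: A × 16^2 = 10 × 256 = 2560
Sum = 14 + 64 + 2560
= 2638


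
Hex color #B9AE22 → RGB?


Hex: #B9AE22
R = B9₁₆ = 185
G = AE₁₆ = 174
B = 22₁₆ = 34
= RGB(185, 174, 34)


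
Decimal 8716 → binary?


Divide by 2 repeatedly:
8716 ÷ 2 = 4358 remainder 0
4358 ÷ 2 = 2179 remainder 0
2179 ÷ 2 = 1089 remainder 1
1089 ÷ 2 = 544 remainder 1
544 ÷ 2 = 272 remainder 0
272 ÷ 2 = 136 remainder 0
136 ÷ 2 = 68 remainder 0
68 ÷ 2 = 34 remainder 0
34 ÷ 2 = 17 remainder 0
17 ÷ 2 = 8 remainder 1
8 ÷ 2 = 4 remainder 0
4 ÷ 2 = 2 remainder 0
2 ÷ 2 = 1 remainder 0
1 ÷ 2 = 0 remainder 1
Reading remainders bottom-up:
= 10001000001100


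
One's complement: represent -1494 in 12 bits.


Original: 010111010110
Invert all bits:
  bit 0: 0 → 1
  bit 1: 1 → 0
  bit 2: 0 → 1
  bit 3: 1 → 0
  bit 4: 1 → 0
  bit 5: 1 → 0
  bit 6: 0 → 1
  bit 7: 1 → 0
  bit 8: 0 → 1
  bit 9: 1 → 0
  bit 10: 1 → 0
  bit 11: 0 → 1
= 101000101001


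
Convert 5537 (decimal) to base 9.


Divide by 9 repeatedly:
5537 ÷ 9 = 615 remainder 2
615 ÷ 9 = 68 remainder 3
68 ÷ 9 = 7 remainder 5
7 ÷ 9 = 0 remainder 7
Reading remainders bottom-up:
= 7532


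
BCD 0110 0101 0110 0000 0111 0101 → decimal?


Each 4-bit group → digit:
  0110 → 6
  0101 → 5
  0110 → 6
  0000 → 0
  0111 → 7
  0101 → 5
= 656075


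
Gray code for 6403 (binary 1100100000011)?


Binary: 1100100000011
Gray code: G = B XOR (B >> 1)
B >> 1 = 0110010000001
1100100000011 XOR 0110010000001:
  1 XOR 0 = 1
  1 XOR 1 = 0
  0 XOR 1 = 1
  0 XOR 0 = 0
  1 XOR 0 = 1
  0 XOR 1 = 1
  0 XOR 0 = 0
  0 XOR 0 = 0
  0 XOR 0 = 0
  0 XOR 0 = 0
  0 XOR 0 = 0
  1 XOR 0 = 1
  1 XOR 1 = 0
= 1010110000010


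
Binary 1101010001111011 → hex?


Group into 4-bit nibbles: 1101010001111011
  1101 = D
  0100 = 4
  0111 = 7
  1011 = B
= 0xD47B


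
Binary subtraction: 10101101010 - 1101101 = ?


Align and subtract column by column (LSB to MSB, borrowing when needed):
  10101101010
- 00001101101
  -----------
  col 0: (0 - 0 borrow-in) - 1 → borrow from next column: (0+2) - 1 = 1, borrow out 1
  col 1: (1 - 1 borrow-in) - 0 → 0 - 0 = 0, borrow out 0
  col 2: (0 - 0 borrow-in) - 1 → borrow from next column: (0+2) - 1 = 1, borrow out 1
  col 3: (1 - 1 borrow-in) - 1 → borrow from next column: (0+2) - 1 = 1, borrow out 1
  col 4: (0 - 1 borrow-in) - 0 → borrow from next column: (-1+2) - 0 = 1, borrow out 1
  col 5: (1 - 1 borrow-in) - 1 → borrow from next column: (0+2) - 1 = 1, borrow out 1
  col 6: (1 - 1 borrow-in) - 1 → borrow from next column: (0+2) - 1 = 1, borrow out 1
  col 7: (0 - 1 borrow-in) - 0 → borrow from next column: (-1+2) - 0 = 1, borrow out 1
  col 8: (1 - 1 borrow-in) - 0 → 0 - 0 = 0, borrow out 0
  col 9: (0 - 0 borrow-in) - 0 → 0 - 0 = 0, borrow out 0
  col 10: (1 - 0 borrow-in) - 0 → 1 - 0 = 1, borrow out 0
Reading bits MSB→LSB: 10011111101
Strip leading zeros: 10011111101
= 10011111101


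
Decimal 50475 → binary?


Divide by 2 repeatedly:
50475 ÷ 2 = 25237 remainder 1
25237 ÷ 2 = 12618 remainder 1
12618 ÷ 2 = 6309 remainder 0
6309 ÷ 2 = 3154 remainder 1
3154 ÷ 2 = 1577 remainder 0
1577 ÷ 2 = 788 remainder 1
788 ÷ 2 = 394 remainder 0
394 ÷ 2 = 197 remainder 0
197 ÷ 2 = 98 remainder 1
98 ÷ 2 = 49 remainder 0
49 ÷ 2 = 24 remainder 1
24 ÷ 2 = 12 remainder 0
12 ÷ 2 = 6 remainder 0
6 ÷ 2 = 3 remainder 0
3 ÷ 2 = 1 remainder 1
1 ÷ 2 = 0 remainder 1
Reading remainders bottom-up:
= 1100010100101011


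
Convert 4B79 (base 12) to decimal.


Positional values (base 12):
  9 × 12^0 = 9 × 1 = 9
  7 × 12^1 = 7 × 12 = 84
  B × 12^2 = 11 × 144 = 1584
  4 × 12^3 = 4 × 1728 = 6912
Sum = 9 + 84 + 1584 + 6912
= 8589


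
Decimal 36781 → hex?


Divide by 16 repeatedly:
36781 ÷ 16 = 2298 remainder 13 (D)
2298 ÷ 16 = 143 remainder 10 (A)
143 ÷ 16 = 8 remainder 15 (F)
8 ÷ 16 = 0 remainder 8 (8)
Reading remainders bottom-up:
= 0x8FAD


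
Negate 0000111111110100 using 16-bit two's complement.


Original: 0000111111110100
Step 1 - Invert all bits: 1111000000001011
Step 2 - Add 1: 1111000000001011 + 1
= 1111000000001100 (represents -4084)


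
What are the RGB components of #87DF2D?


Hex: #87DF2D
R = 87₁₆ = 135
G = DF₁₆ = 223
B = 2D₁₆ = 45
= RGB(135, 223, 45)


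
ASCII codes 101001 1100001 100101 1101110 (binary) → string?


Codes (binary): 101001 1100001 100101 1101110
Per-code ASCII lookup:
  101001 = 41  (special character) → ')'
  1100001 = 97  (range 97-122: lowercase, 97 - 97 = 0) → 'a'
  100101 = 37  (special character) → '%'
  1101110 = 110  (range 97-122: lowercase, 110 - 97 = 13) → 'n'
= ')a%n'


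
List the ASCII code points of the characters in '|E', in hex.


String: '|E'  (2 characters)
Per-character ASCII lookup:
  '|': special character: '|' = 124 → 0x7C
  'E': uppercase starts at 65: 'E' = 65 + 4 = 69 → 0x45
= 0x7C 0x45


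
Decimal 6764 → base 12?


Divide by 12 repeatedly:
6764 ÷ 12 = 563 remainder 8
563 ÷ 12 = 46 remainder 11
46 ÷ 12 = 3 remainder 10
3 ÷ 12 = 0 remainder 3
Reading remainders bottom-up:
= 3AB8


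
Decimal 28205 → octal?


Divide by 8 repeatedly:
28205 ÷ 8 = 3525 remainder 5
3525 ÷ 8 = 440 remainder 5
440 ÷ 8 = 55 remainder 0
55 ÷ 8 = 6 remainder 7
6 ÷ 8 = 0 remainder 6
Reading remainders bottom-up:
= 0o67055


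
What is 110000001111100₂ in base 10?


Positional values:
Bit 2: 1 × 2^2 = 4
Bit 3: 1 × 2^3 = 8
Bit 4: 1 × 2^4 = 16
Bit 5: 1 × 2^5 = 32
Bit 6: 1 × 2^6 = 64
Bit 13: 1 × 2^13 = 8192
Bit 14: 1 × 2^14 = 16384
Sum = 4 + 8 + 16 + 32 + 64 + 8192 + 16384
= 24700


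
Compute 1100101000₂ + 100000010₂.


Align and add column by column (LSB to MSB, carry propagating):
  01100101000
+ 00100000010
  -----------
  col 0: 0 + 0 + 0 (carry in) = 0 → bit 0, carry out 0
  col 1: 0 + 1 + 0 (carry in) = 1 → bit 1, carry out 0
  col 2: 0 + 0 + 0 (carry in) = 0 → bit 0, carry out 0
  col 3: 1 + 0 + 0 (carry in) = 1 → bit 1, carry out 0
  col 4: 0 + 0 + 0 (carry in) = 0 → bit 0, carry out 0
  col 5: 1 + 0 + 0 (carry in) = 1 → bit 1, carry out 0
  col 6: 0 + 0 + 0 (carry in) = 0 → bit 0, carry out 0
  col 7: 0 + 0 + 0 (carry in) = 0 → bit 0, carry out 0
  col 8: 1 + 1 + 0 (carry in) = 2 → bit 0, carry out 1
  col 9: 1 + 0 + 1 (carry in) = 2 → bit 0, carry out 1
  col 10: 0 + 0 + 1 (carry in) = 1 → bit 1, carry out 0
Reading bits MSB→LSB: 10000101010
Strip leading zeros: 10000101010
= 10000101010


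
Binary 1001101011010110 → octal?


Group into 3-bit groups: 001001101011010110
  001 = 1
  001 = 1
  101 = 5
  011 = 3
  010 = 2
  110 = 6
= 0o115326


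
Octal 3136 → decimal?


Positional values:
Position 0: 6 × 8^0 = 6
Position 1: 3 × 8^1 = 24
Position 2: 1 × 8^2 = 64
Position 3: 3 × 8^3 = 1536
Sum = 6 + 24 + 64 + 1536
= 1630


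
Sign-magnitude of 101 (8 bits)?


Sign bit: 0 (positive)
Magnitude: 101 = 1100101
= 01100101


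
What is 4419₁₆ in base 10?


Positional values:
Position 0: 9 × 16^0 = 9 × 1 = 9
Position 1: 1 × 16^1 = 1 × 16 = 16
Position 2: 4 × 16^2 = 4 × 256 = 1024
Position 3: 4 × 16^3 = 4 × 4096 = 16384
Sum = 9 + 16 + 1024 + 16384
= 17433


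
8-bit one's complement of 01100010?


Original: 01100010
Invert all bits:
  bit 0: 0 → 1
  bit 1: 1 → 0
  bit 2: 1 → 0
  bit 3: 0 → 1
  bit 4: 0 → 1
  bit 5: 0 → 1
  bit 6: 1 → 0
  bit 7: 0 → 1
= 10011101


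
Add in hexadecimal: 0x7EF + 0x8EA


Align and add column by column (LSB to MSB, each column mod 16 with carry):
  07EF
+ 08EA
  ----
  col 0: F(15) + A(10) + 0 (carry in) = 25 → 9(9), carry out 1
  col 1: E(14) + E(14) + 1 (carry in) = 29 → D(13), carry out 1
  col 2: 7(7) + 8(8) + 1 (carry in) = 16 → 0(0), carry out 1
  col 3: 0(0) + 0(0) + 1 (carry in) = 1 → 1(1), carry out 0
Reading digits MSB→LSB: 10D9
Strip leading zeros: 10D9
= 0x10D9


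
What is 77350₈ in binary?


Each octal digit → 3 binary bits:
  7 = 111
  7 = 111
  3 = 011
  5 = 101
  0 = 000
Concatenate: 111 111 011 101 000
= 111111011101000


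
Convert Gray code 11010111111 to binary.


Gray code: 11010111111
MSB stays the same: 1
Each subsequent bit = prev_binary XOR current_gray:
  B[1] = 1 XOR 1 = 0
  B[2] = 0 XOR 0 = 0
  B[3] = 0 XOR 1 = 1
  B[4] = 1 XOR 0 = 1
  B[5] = 1 XOR 1 = 0
  B[6] = 0 XOR 1 = 1
  B[7] = 1 XOR 1 = 0
  B[8] = 0 XOR 1 = 1
  B[9] = 1 XOR 1 = 0
  B[10] = 0 XOR 1 = 1
= 10011010101 (1237 decimal)


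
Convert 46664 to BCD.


Each digit → 4-bit binary:
  4 → 0100
  6 → 0110
  6 → 0110
  6 → 0110
  4 → 0100
= 0100 0110 0110 0110 0100


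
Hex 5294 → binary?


Each hex digit → 4 binary bits:
  5 = 0101
  2 = 0010
  9 = 1001
  4 = 0100
Concatenate: 0101 0010 1001 0100
= 0101001010010100


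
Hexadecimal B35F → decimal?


Positional values:
Position 0: F × 16^0 = 15 × 1 = 15
Position 1: 5 × 16^1 = 5 × 16 = 80
Position 2: 3 × 16^2 = 3 × 256 = 768
Position 3: B × 16^3 = 11 × 4096 = 45056
Sum = 15 + 80 + 768 + 45056
= 45919


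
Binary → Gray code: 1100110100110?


Binary: 1100110100110
Gray code: G = B XOR (B >> 1)
B >> 1 = 0110011010011
1100110100110 XOR 0110011010011:
  1 XOR 0 = 1
  1 XOR 1 = 0
  0 XOR 1 = 1
  0 XOR 0 = 0
  1 XOR 0 = 1
  1 XOR 1 = 0
  0 XOR 1 = 1
  1 XOR 0 = 1
  0 XOR 1 = 1
  0 XOR 0 = 0
  1 XOR 0 = 1
  1 XOR 1 = 0
  0 XOR 1 = 1
= 1010101110101


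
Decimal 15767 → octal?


Divide by 8 repeatedly:
15767 ÷ 8 = 1970 remainder 7
1970 ÷ 8 = 246 remainder 2
246 ÷ 8 = 30 remainder 6
30 ÷ 8 = 3 remainder 6
3 ÷ 8 = 0 remainder 3
Reading remainders bottom-up:
= 0o36627


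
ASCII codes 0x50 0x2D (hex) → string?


Codes (hex): 0x50 0x2D
Per-code ASCII lookup:
  0x50 = 80  (range 65-90: uppercase, 80 - 65 = 15) → 'P'
  0x2D = 45  (special character) → '-'
= 'P-'


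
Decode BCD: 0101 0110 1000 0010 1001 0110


Each 4-bit group → digit:
  0101 → 5
  0110 → 6
  1000 → 8
  0010 → 2
  1001 → 9
  0110 → 6
= 568296


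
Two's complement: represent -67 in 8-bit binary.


Original: 01000011
Step 1 - Invert all bits: 10111100
Step 2 - Add 1: 10111100 + 1
= 10111101 (represents -67)


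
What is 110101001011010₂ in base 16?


Group into 4-bit nibbles: 0110101001011010
  0110 = 6
  1010 = A
  0101 = 5
  1010 = A
= 0x6A5A


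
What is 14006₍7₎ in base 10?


Positional values (base 7):
  6 × 7^0 = 6 × 1 = 6
  0 × 7^1 = 0 × 7 = 0
  0 × 7^2 = 0 × 49 = 0
  4 × 7^3 = 4 × 343 = 1372
  1 × 7^4 = 1 × 2401 = 2401
Sum = 6 + 0 + 0 + 1372 + 2401
= 3779


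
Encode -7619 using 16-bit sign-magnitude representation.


Sign bit: 1 (negative)
Magnitude: 7619 = 001110111000011
= 1001110111000011


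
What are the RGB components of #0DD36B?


Hex: #0DD36B
R = 0D₁₆ = 13
G = D3₁₆ = 211
B = 6B₁₆ = 107
= RGB(13, 211, 107)


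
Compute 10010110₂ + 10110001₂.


Align and add column by column (LSB to MSB, carry propagating):
  010010110
+ 010110001
  ---------
  col 0: 0 + 1 + 0 (carry in) = 1 → bit 1, carry out 0
  col 1: 1 + 0 + 0 (carry in) = 1 → bit 1, carry out 0
  col 2: 1 + 0 + 0 (carry in) = 1 → bit 1, carry out 0
  col 3: 0 + 0 + 0 (carry in) = 0 → bit 0, carry out 0
  col 4: 1 + 1 + 0 (carry in) = 2 → bit 0, carry out 1
  col 5: 0 + 1 + 1 (carry in) = 2 → bit 0, carry out 1
  col 6: 0 + 0 + 1 (carry in) = 1 → bit 1, carry out 0
  col 7: 1 + 1 + 0 (carry in) = 2 → bit 0, carry out 1
  col 8: 0 + 0 + 1 (carry in) = 1 → bit 1, carry out 0
Reading bits MSB→LSB: 101000111
Strip leading zeros: 101000111
= 101000111


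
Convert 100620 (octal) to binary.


Each octal digit → 3 binary bits:
  1 = 001
  0 = 000
  0 = 000
  6 = 110
  2 = 010
  0 = 000
Concatenate: 001 000 000 110 010 000
= 001000000110010000


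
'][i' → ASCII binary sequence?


String: '][i'  (3 characters)
Per-character ASCII lookup:
  ']': special character: ']' = 93 → 1011101
  '[': special character: '[' = 91 → 1011011
  'i': lowercase starts at 97: 'i' = 97 + 8 = 105 → 1101001
= 1011101 1011011 1101001


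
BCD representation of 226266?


Each digit → 4-bit binary:
  2 → 0010
  2 → 0010
  6 → 0110
  2 → 0010
  6 → 0110
  6 → 0110
= 0010 0010 0110 0010 0110 0110


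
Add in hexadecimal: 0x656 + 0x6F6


Align and add column by column (LSB to MSB, each column mod 16 with carry):
  0656
+ 06F6
  ----
  col 0: 6(6) + 6(6) + 0 (carry in) = 12 → C(12), carry out 0
  col 1: 5(5) + F(15) + 0 (carry in) = 20 → 4(4), carry out 1
  col 2: 6(6) + 6(6) + 1 (carry in) = 13 → D(13), carry out 0
  col 3: 0(0) + 0(0) + 0 (carry in) = 0 → 0(0), carry out 0
Reading digits MSB→LSB: 0D4C
Strip leading zeros: D4C
= 0xD4C


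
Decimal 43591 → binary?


Divide by 2 repeatedly:
43591 ÷ 2 = 21795 remainder 1
21795 ÷ 2 = 10897 remainder 1
10897 ÷ 2 = 5448 remainder 1
5448 ÷ 2 = 2724 remainder 0
2724 ÷ 2 = 1362 remainder 0
1362 ÷ 2 = 681 remainder 0
681 ÷ 2 = 340 remainder 1
340 ÷ 2 = 170 remainder 0
170 ÷ 2 = 85 remainder 0
85 ÷ 2 = 42 remainder 1
42 ÷ 2 = 21 remainder 0
21 ÷ 2 = 10 remainder 1
10 ÷ 2 = 5 remainder 0
5 ÷ 2 = 2 remainder 1
2 ÷ 2 = 1 remainder 0
1 ÷ 2 = 0 remainder 1
Reading remainders bottom-up:
= 1010101001000111


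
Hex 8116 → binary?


Each hex digit → 4 binary bits:
  8 = 1000
  1 = 0001
  1 = 0001
  6 = 0110
Concatenate: 1000 0001 0001 0110
= 1000000100010110


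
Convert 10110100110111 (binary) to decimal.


Positional values:
Bit 0: 1 × 2^0 = 1
Bit 1: 1 × 2^1 = 2
Bit 2: 1 × 2^2 = 4
Bit 4: 1 × 2^4 = 16
Bit 5: 1 × 2^5 = 32
Bit 8: 1 × 2^8 = 256
Bit 10: 1 × 2^10 = 1024
Bit 11: 1 × 2^11 = 2048
Bit 13: 1 × 2^13 = 8192
Sum = 1 + 2 + 4 + 16 + 32 + 256 + 1024 + 2048 + 8192
= 11575


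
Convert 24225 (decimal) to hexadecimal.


Divide by 16 repeatedly:
24225 ÷ 16 = 1514 remainder 1 (1)
1514 ÷ 16 = 94 remainder 10 (A)
94 ÷ 16 = 5 remainder 14 (E)
5 ÷ 16 = 0 remainder 5 (5)
Reading remainders bottom-up:
= 0x5EA1


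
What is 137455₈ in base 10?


Positional values:
Position 0: 5 × 8^0 = 5
Position 1: 5 × 8^1 = 40
Position 2: 4 × 8^2 = 256
Position 3: 7 × 8^3 = 3584
Position 4: 3 × 8^4 = 12288
Position 5: 1 × 8^5 = 32768
Sum = 5 + 40 + 256 + 3584 + 12288 + 32768
= 48941


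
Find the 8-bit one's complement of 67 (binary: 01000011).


Original: 01000011
Invert all bits:
  bit 0: 0 → 1
  bit 1: 1 → 0
  bit 2: 0 → 1
  bit 3: 0 → 1
  bit 4: 0 → 1
  bit 5: 0 → 1
  bit 6: 1 → 0
  bit 7: 1 → 0
= 10111100


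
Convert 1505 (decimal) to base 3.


Divide by 3 repeatedly:
1505 ÷ 3 = 501 remainder 2
501 ÷ 3 = 167 remainder 0
167 ÷ 3 = 55 remainder 2
55 ÷ 3 = 18 remainder 1
18 ÷ 3 = 6 remainder 0
6 ÷ 3 = 2 remainder 0
2 ÷ 3 = 0 remainder 2
Reading remainders bottom-up:
= 2001202


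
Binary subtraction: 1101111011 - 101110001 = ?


Align and subtract column by column (LSB to MSB, borrowing when needed):
  1101111011
- 0101110001
  ----------
  col 0: (1 - 0 borrow-in) - 1 → 1 - 1 = 0, borrow out 0
  col 1: (1 - 0 borrow-in) - 0 → 1 - 0 = 1, borrow out 0
  col 2: (0 - 0 borrow-in) - 0 → 0 - 0 = 0, borrow out 0
  col 3: (1 - 0 borrow-in) - 0 → 1 - 0 = 1, borrow out 0
  col 4: (1 - 0 borrow-in) - 1 → 1 - 1 = 0, borrow out 0
  col 5: (1 - 0 borrow-in) - 1 → 1 - 1 = 0, borrow out 0
  col 6: (1 - 0 borrow-in) - 1 → 1 - 1 = 0, borrow out 0
  col 7: (0 - 0 borrow-in) - 0 → 0 - 0 = 0, borrow out 0
  col 8: (1 - 0 borrow-in) - 1 → 1 - 1 = 0, borrow out 0
  col 9: (1 - 0 borrow-in) - 0 → 1 - 0 = 1, borrow out 0
Reading bits MSB→LSB: 1000001010
Strip leading zeros: 1000001010
= 1000001010


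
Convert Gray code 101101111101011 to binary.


Gray code: 101101111101011
MSB stays the same: 1
Each subsequent bit = prev_binary XOR current_gray:
  B[1] = 1 XOR 0 = 1
  B[2] = 1 XOR 1 = 0
  B[3] = 0 XOR 1 = 1
  B[4] = 1 XOR 0 = 1
  B[5] = 1 XOR 1 = 0
  B[6] = 0 XOR 1 = 1
  B[7] = 1 XOR 1 = 0
  B[8] = 0 XOR 1 = 1
  B[9] = 1 XOR 1 = 0
  B[10] = 0 XOR 0 = 0
  B[11] = 0 XOR 1 = 1
  B[12] = 1 XOR 0 = 1
  B[13] = 1 XOR 1 = 0
  B[14] = 0 XOR 1 = 1
= 110110101001101 (27981 decimal)


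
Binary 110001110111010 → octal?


Group into 3-bit groups: 110001110111010
  110 = 6
  001 = 1
  110 = 6
  111 = 7
  010 = 2
= 0o61672


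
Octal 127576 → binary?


Each octal digit → 3 binary bits:
  1 = 001
  2 = 010
  7 = 111
  5 = 101
  7 = 111
  6 = 110
Concatenate: 001 010 111 101 111 110
= 001010111101111110


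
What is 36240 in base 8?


Divide by 8 repeatedly:
36240 ÷ 8 = 4530 remainder 0
4530 ÷ 8 = 566 remainder 2
566 ÷ 8 = 70 remainder 6
70 ÷ 8 = 8 remainder 6
8 ÷ 8 = 1 remainder 0
1 ÷ 8 = 0 remainder 1
Reading remainders bottom-up:
= 0o106620


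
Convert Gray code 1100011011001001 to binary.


Gray code: 1100011011001001
MSB stays the same: 1
Each subsequent bit = prev_binary XOR current_gray:
  B[1] = 1 XOR 1 = 0
  B[2] = 0 XOR 0 = 0
  B[3] = 0 XOR 0 = 0
  B[4] = 0 XOR 0 = 0
  B[5] = 0 XOR 1 = 1
  B[6] = 1 XOR 1 = 0
  B[7] = 0 XOR 0 = 0
  B[8] = 0 XOR 1 = 1
  B[9] = 1 XOR 1 = 0
  B[10] = 0 XOR 0 = 0
  B[11] = 0 XOR 0 = 0
  B[12] = 0 XOR 1 = 1
  B[13] = 1 XOR 0 = 1
  B[14] = 1 XOR 0 = 1
  B[15] = 1 XOR 1 = 0
= 1000010010001110 (33934 decimal)


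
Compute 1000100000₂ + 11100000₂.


Align and add column by column (LSB to MSB, carry propagating):
  01000100000
+ 00011100000
  -----------
  col 0: 0 + 0 + 0 (carry in) = 0 → bit 0, carry out 0
  col 1: 0 + 0 + 0 (carry in) = 0 → bit 0, carry out 0
  col 2: 0 + 0 + 0 (carry in) = 0 → bit 0, carry out 0
  col 3: 0 + 0 + 0 (carry in) = 0 → bit 0, carry out 0
  col 4: 0 + 0 + 0 (carry in) = 0 → bit 0, carry out 0
  col 5: 1 + 1 + 0 (carry in) = 2 → bit 0, carry out 1
  col 6: 0 + 1 + 1 (carry in) = 2 → bit 0, carry out 1
  col 7: 0 + 1 + 1 (carry in) = 2 → bit 0, carry out 1
  col 8: 0 + 0 + 1 (carry in) = 1 → bit 1, carry out 0
  col 9: 1 + 0 + 0 (carry in) = 1 → bit 1, carry out 0
  col 10: 0 + 0 + 0 (carry in) = 0 → bit 0, carry out 0
Reading bits MSB→LSB: 01100000000
Strip leading zeros: 1100000000
= 1100000000


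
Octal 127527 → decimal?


Positional values:
Position 0: 7 × 8^0 = 7
Position 1: 2 × 8^1 = 16
Position 2: 5 × 8^2 = 320
Position 3: 7 × 8^3 = 3584
Position 4: 2 × 8^4 = 8192
Position 5: 1 × 8^5 = 32768
Sum = 7 + 16 + 320 + 3584 + 8192 + 32768
= 44887


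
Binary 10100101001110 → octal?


Group into 3-bit groups: 010100101001110
  010 = 2
  100 = 4
  101 = 5
  001 = 1
  110 = 6
= 0o24516


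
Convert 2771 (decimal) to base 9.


Divide by 9 repeatedly:
2771 ÷ 9 = 307 remainder 8
307 ÷ 9 = 34 remainder 1
34 ÷ 9 = 3 remainder 7
3 ÷ 9 = 0 remainder 3
Reading remainders bottom-up:
= 3718


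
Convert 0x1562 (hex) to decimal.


Positional values:
Position 0: 2 × 16^0 = 2 × 1 = 2
Position 1: 6 × 16^1 = 6 × 16 = 96
Position 2: 5 × 16^2 = 5 × 256 = 1280
Position 3: 1 × 16^3 = 1 × 4096 = 4096
Sum = 2 + 96 + 1280 + 4096
= 5474


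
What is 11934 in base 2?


Divide by 2 repeatedly:
11934 ÷ 2 = 5967 remainder 0
5967 ÷ 2 = 2983 remainder 1
2983 ÷ 2 = 1491 remainder 1
1491 ÷ 2 = 745 remainder 1
745 ÷ 2 = 372 remainder 1
372 ÷ 2 = 186 remainder 0
186 ÷ 2 = 93 remainder 0
93 ÷ 2 = 46 remainder 1
46 ÷ 2 = 23 remainder 0
23 ÷ 2 = 11 remainder 1
11 ÷ 2 = 5 remainder 1
5 ÷ 2 = 2 remainder 1
2 ÷ 2 = 1 remainder 0
1 ÷ 2 = 0 remainder 1
Reading remainders bottom-up:
= 10111010011110


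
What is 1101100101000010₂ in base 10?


Positional values:
Bit 1: 1 × 2^1 = 2
Bit 6: 1 × 2^6 = 64
Bit 8: 1 × 2^8 = 256
Bit 11: 1 × 2^11 = 2048
Bit 12: 1 × 2^12 = 4096
Bit 14: 1 × 2^14 = 16384
Bit 15: 1 × 2^15 = 32768
Sum = 2 + 64 + 256 + 2048 + 4096 + 16384 + 32768
= 55618


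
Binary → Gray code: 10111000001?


Binary: 10111000001
Gray code: G = B XOR (B >> 1)
B >> 1 = 01011100000
10111000001 XOR 01011100000:
  1 XOR 0 = 1
  0 XOR 1 = 1
  1 XOR 0 = 1
  1 XOR 1 = 0
  1 XOR 1 = 0
  0 XOR 1 = 1
  0 XOR 0 = 0
  0 XOR 0 = 0
  0 XOR 0 = 0
  0 XOR 0 = 0
  1 XOR 0 = 1
= 11100100001


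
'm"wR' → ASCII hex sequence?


String: 'm"wR'  (4 characters)
Per-character ASCII lookup:
  'm': lowercase starts at 97: 'm' = 97 + 12 = 109 → 0x6D
  '"': special character: '"' = 34 → 0x22
  'w': lowercase starts at 97: 'w' = 97 + 22 = 119 → 0x77
  'R': uppercase starts at 65: 'R' = 65 + 17 = 82 → 0x52
= 0x6D 0x22 0x77 0x52


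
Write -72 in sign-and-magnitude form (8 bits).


Sign bit: 1 (negative)
Magnitude: 72 = 1001000
= 11001000


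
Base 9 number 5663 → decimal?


Positional values (base 9):
  3 × 9^0 = 3 × 1 = 3
  6 × 9^1 = 6 × 9 = 54
  6 × 9^2 = 6 × 81 = 486
  5 × 9^3 = 5 × 729 = 3645
Sum = 3 + 54 + 486 + 3645
= 4188


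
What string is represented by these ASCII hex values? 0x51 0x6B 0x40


Codes (hex): 0x51 0x6B 0x40
Per-code ASCII lookup:
  0x51 = 81  (range 65-90: uppercase, 81 - 65 = 16) → 'Q'
  0x6B = 107  (range 97-122: lowercase, 107 - 97 = 10) → 'k'
  0x40 = 64  (special character) → '@'
= 'Qk@'


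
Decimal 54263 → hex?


Divide by 16 repeatedly:
54263 ÷ 16 = 3391 remainder 7 (7)
3391 ÷ 16 = 211 remainder 15 (F)
211 ÷ 16 = 13 remainder 3 (3)
13 ÷ 16 = 0 remainder 13 (D)
Reading remainders bottom-up:
= 0xD3F7


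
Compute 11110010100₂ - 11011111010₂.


Align and subtract column by column (LSB to MSB, borrowing when needed):
  11110010100
- 11011111010
  -----------
  col 0: (0 - 0 borrow-in) - 0 → 0 - 0 = 0, borrow out 0
  col 1: (0 - 0 borrow-in) - 1 → borrow from next column: (0+2) - 1 = 1, borrow out 1
  col 2: (1 - 1 borrow-in) - 0 → 0 - 0 = 0, borrow out 0
  col 3: (0 - 0 borrow-in) - 1 → borrow from next column: (0+2) - 1 = 1, borrow out 1
  col 4: (1 - 1 borrow-in) - 1 → borrow from next column: (0+2) - 1 = 1, borrow out 1
  col 5: (0 - 1 borrow-in) - 1 → borrow from next column: (-1+2) - 1 = 0, borrow out 1
  col 6: (0 - 1 borrow-in) - 1 → borrow from next column: (-1+2) - 1 = 0, borrow out 1
  col 7: (1 - 1 borrow-in) - 1 → borrow from next column: (0+2) - 1 = 1, borrow out 1
  col 8: (1 - 1 borrow-in) - 0 → 0 - 0 = 0, borrow out 0
  col 9: (1 - 0 borrow-in) - 1 → 1 - 1 = 0, borrow out 0
  col 10: (1 - 0 borrow-in) - 1 → 1 - 1 = 0, borrow out 0
Reading bits MSB→LSB: 00010011010
Strip leading zeros: 10011010
= 10011010


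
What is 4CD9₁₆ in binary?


Each hex digit → 4 binary bits:
  4 = 0100
  C = 1100
  D = 1101
  9 = 1001
Concatenate: 0100 1100 1101 1001
= 0100110011011001


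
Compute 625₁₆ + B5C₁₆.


Align and add column by column (LSB to MSB, each column mod 16 with carry):
  0625
+ 0B5C
  ----
  col 0: 5(5) + C(12) + 0 (carry in) = 17 → 1(1), carry out 1
  col 1: 2(2) + 5(5) + 1 (carry in) = 8 → 8(8), carry out 0
  col 2: 6(6) + B(11) + 0 (carry in) = 17 → 1(1), carry out 1
  col 3: 0(0) + 0(0) + 1 (carry in) = 1 → 1(1), carry out 0
Reading digits MSB→LSB: 1181
Strip leading zeros: 1181
= 0x1181


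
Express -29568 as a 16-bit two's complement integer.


Original: 0111001110000000
Step 1 - Invert all bits: 1000110001111111
Step 2 - Add 1: 1000110001111111 + 1
= 1000110010000000 (represents -29568)


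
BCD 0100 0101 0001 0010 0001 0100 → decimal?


Each 4-bit group → digit:
  0100 → 4
  0101 → 5
  0001 → 1
  0010 → 2
  0001 → 1
  0100 → 4
= 451214


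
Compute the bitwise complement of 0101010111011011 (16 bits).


Original: 0101010111011011
Invert all bits:
  bit 0: 0 → 1
  bit 1: 1 → 0
  bit 2: 0 → 1
  bit 3: 1 → 0
  bit 4: 0 → 1
  bit 5: 1 → 0
  bit 6: 0 → 1
  bit 7: 1 → 0
  bit 8: 1 → 0
  bit 9: 1 → 0
  bit 10: 0 → 1
  bit 11: 1 → 0
  bit 12: 1 → 0
  bit 13: 0 → 1
  bit 14: 1 → 0
  bit 15: 1 → 0
= 1010101000100100


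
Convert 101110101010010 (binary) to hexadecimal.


Group into 4-bit nibbles: 0101110101010010
  0101 = 5
  1101 = D
  0101 = 5
  0010 = 2
= 0x5D52


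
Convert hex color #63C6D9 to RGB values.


Hex: #63C6D9
R = 63₁₆ = 99
G = C6₁₆ = 198
B = D9₁₆ = 217
= RGB(99, 198, 217)


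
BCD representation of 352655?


Each digit → 4-bit binary:
  3 → 0011
  5 → 0101
  2 → 0010
  6 → 0110
  5 → 0101
  5 → 0101
= 0011 0101 0010 0110 0101 0101


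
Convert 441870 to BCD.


Each digit → 4-bit binary:
  4 → 0100
  4 → 0100
  1 → 0001
  8 → 1000
  7 → 0111
  0 → 0000
= 0100 0100 0001 1000 0111 0000


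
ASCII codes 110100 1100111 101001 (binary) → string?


Codes (binary): 110100 1100111 101001
Per-code ASCII lookup:
  110100 = 52  (range 48-57: digits, 52 - 48 = 4) → '4'
  1100111 = 103  (range 97-122: lowercase, 103 - 97 = 6) → 'g'
  101001 = 41  (special character) → ')'
= '4g)'


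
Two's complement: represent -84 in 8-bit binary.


Original: 01010100
Step 1 - Invert all bits: 10101011
Step 2 - Add 1: 10101011 + 1
= 10101100 (represents -84)


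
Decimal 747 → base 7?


Divide by 7 repeatedly:
747 ÷ 7 = 106 remainder 5
106 ÷ 7 = 15 remainder 1
15 ÷ 7 = 2 remainder 1
2 ÷ 7 = 0 remainder 2
Reading remainders bottom-up:
= 2115


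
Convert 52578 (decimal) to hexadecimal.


Divide by 16 repeatedly:
52578 ÷ 16 = 3286 remainder 2 (2)
3286 ÷ 16 = 205 remainder 6 (6)
205 ÷ 16 = 12 remainder 13 (D)
12 ÷ 16 = 0 remainder 12 (C)
Reading remainders bottom-up:
= 0xCD62


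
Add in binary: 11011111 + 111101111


Align and add column by column (LSB to MSB, carry propagating):
  0011011111
+ 0111101111
  ----------
  col 0: 1 + 1 + 0 (carry in) = 2 → bit 0, carry out 1
  col 1: 1 + 1 + 1 (carry in) = 3 → bit 1, carry out 1
  col 2: 1 + 1 + 1 (carry in) = 3 → bit 1, carry out 1
  col 3: 1 + 1 + 1 (carry in) = 3 → bit 1, carry out 1
  col 4: 1 + 0 + 1 (carry in) = 2 → bit 0, carry out 1
  col 5: 0 + 1 + 1 (carry in) = 2 → bit 0, carry out 1
  col 6: 1 + 1 + 1 (carry in) = 3 → bit 1, carry out 1
  col 7: 1 + 1 + 1 (carry in) = 3 → bit 1, carry out 1
  col 8: 0 + 1 + 1 (carry in) = 2 → bit 0, carry out 1
  col 9: 0 + 0 + 1 (carry in) = 1 → bit 1, carry out 0
Reading bits MSB→LSB: 1011001110
Strip leading zeros: 1011001110
= 1011001110


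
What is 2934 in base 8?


Divide by 8 repeatedly:
2934 ÷ 8 = 366 remainder 6
366 ÷ 8 = 45 remainder 6
45 ÷ 8 = 5 remainder 5
5 ÷ 8 = 0 remainder 5
Reading remainders bottom-up:
= 0o5566


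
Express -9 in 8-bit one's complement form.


Original: 00001001
Invert all bits:
  bit 0: 0 → 1
  bit 1: 0 → 1
  bit 2: 0 → 1
  bit 3: 0 → 1
  bit 4: 1 → 0
  bit 5: 0 → 1
  bit 6: 0 → 1
  bit 7: 1 → 0
= 11110110


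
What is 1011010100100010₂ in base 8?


Group into 3-bit groups: 001011010100100010
  001 = 1
  011 = 3
  010 = 2
  100 = 4
  100 = 4
  010 = 2
= 0o132442


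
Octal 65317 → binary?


Each octal digit → 3 binary bits:
  6 = 110
  5 = 101
  3 = 011
  1 = 001
  7 = 111
Concatenate: 110 101 011 001 111
= 110101011001111


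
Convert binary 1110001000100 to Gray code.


Binary: 1110001000100
Gray code: G = B XOR (B >> 1)
B >> 1 = 0111000100010
1110001000100 XOR 0111000100010:
  1 XOR 0 = 1
  1 XOR 1 = 0
  1 XOR 1 = 0
  0 XOR 1 = 1
  0 XOR 0 = 0
  0 XOR 0 = 0
  1 XOR 0 = 1
  0 XOR 1 = 1
  0 XOR 0 = 0
  0 XOR 0 = 0
  1 XOR 0 = 1
  0 XOR 1 = 1
  0 XOR 0 = 0
= 1001001100110


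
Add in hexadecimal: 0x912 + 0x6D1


Align and add column by column (LSB to MSB, each column mod 16 with carry):
  0912
+ 06D1
  ----
  col 0: 2(2) + 1(1) + 0 (carry in) = 3 → 3(3), carry out 0
  col 1: 1(1) + D(13) + 0 (carry in) = 14 → E(14), carry out 0
  col 2: 9(9) + 6(6) + 0 (carry in) = 15 → F(15), carry out 0
  col 3: 0(0) + 0(0) + 0 (carry in) = 0 → 0(0), carry out 0
Reading digits MSB→LSB: 0FE3
Strip leading zeros: FE3
= 0xFE3


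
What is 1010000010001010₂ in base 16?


Group into 4-bit nibbles: 1010000010001010
  1010 = A
  0000 = 0
  1000 = 8
  1010 = A
= 0xA08A


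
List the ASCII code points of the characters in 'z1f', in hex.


String: 'z1f'  (3 characters)
Per-character ASCII lookup:
  'z': lowercase starts at 97: 'z' = 97 + 25 = 122 → 0x7A
  '1': digits start at 48: '1' = 48 + 1 = 49 → 0x31
  'f': lowercase starts at 97: 'f' = 97 + 5 = 102 → 0x66
= 0x7A 0x31 0x66
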